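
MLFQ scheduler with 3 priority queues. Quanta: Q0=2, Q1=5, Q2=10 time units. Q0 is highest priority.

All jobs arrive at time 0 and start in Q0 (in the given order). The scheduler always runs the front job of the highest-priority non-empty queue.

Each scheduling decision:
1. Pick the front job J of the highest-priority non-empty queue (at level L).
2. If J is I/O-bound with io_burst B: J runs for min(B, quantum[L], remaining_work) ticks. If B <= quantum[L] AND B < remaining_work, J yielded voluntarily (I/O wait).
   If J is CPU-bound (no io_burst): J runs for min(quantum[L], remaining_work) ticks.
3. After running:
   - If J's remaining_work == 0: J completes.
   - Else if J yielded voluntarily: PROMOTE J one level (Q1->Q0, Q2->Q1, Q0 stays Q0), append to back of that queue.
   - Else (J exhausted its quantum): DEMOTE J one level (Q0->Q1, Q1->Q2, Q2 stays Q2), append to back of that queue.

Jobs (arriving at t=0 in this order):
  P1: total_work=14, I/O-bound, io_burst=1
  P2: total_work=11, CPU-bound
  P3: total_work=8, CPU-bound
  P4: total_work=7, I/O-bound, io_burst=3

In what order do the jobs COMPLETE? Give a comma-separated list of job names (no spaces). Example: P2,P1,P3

t=0-1: P1@Q0 runs 1, rem=13, I/O yield, promote→Q0. Q0=[P2,P3,P4,P1] Q1=[] Q2=[]
t=1-3: P2@Q0 runs 2, rem=9, quantum used, demote→Q1. Q0=[P3,P4,P1] Q1=[P2] Q2=[]
t=3-5: P3@Q0 runs 2, rem=6, quantum used, demote→Q1. Q0=[P4,P1] Q1=[P2,P3] Q2=[]
t=5-7: P4@Q0 runs 2, rem=5, quantum used, demote→Q1. Q0=[P1] Q1=[P2,P3,P4] Q2=[]
t=7-8: P1@Q0 runs 1, rem=12, I/O yield, promote→Q0. Q0=[P1] Q1=[P2,P3,P4] Q2=[]
t=8-9: P1@Q0 runs 1, rem=11, I/O yield, promote→Q0. Q0=[P1] Q1=[P2,P3,P4] Q2=[]
t=9-10: P1@Q0 runs 1, rem=10, I/O yield, promote→Q0. Q0=[P1] Q1=[P2,P3,P4] Q2=[]
t=10-11: P1@Q0 runs 1, rem=9, I/O yield, promote→Q0. Q0=[P1] Q1=[P2,P3,P4] Q2=[]
t=11-12: P1@Q0 runs 1, rem=8, I/O yield, promote→Q0. Q0=[P1] Q1=[P2,P3,P4] Q2=[]
t=12-13: P1@Q0 runs 1, rem=7, I/O yield, promote→Q0. Q0=[P1] Q1=[P2,P3,P4] Q2=[]
t=13-14: P1@Q0 runs 1, rem=6, I/O yield, promote→Q0. Q0=[P1] Q1=[P2,P3,P4] Q2=[]
t=14-15: P1@Q0 runs 1, rem=5, I/O yield, promote→Q0. Q0=[P1] Q1=[P2,P3,P4] Q2=[]
t=15-16: P1@Q0 runs 1, rem=4, I/O yield, promote→Q0. Q0=[P1] Q1=[P2,P3,P4] Q2=[]
t=16-17: P1@Q0 runs 1, rem=3, I/O yield, promote→Q0. Q0=[P1] Q1=[P2,P3,P4] Q2=[]
t=17-18: P1@Q0 runs 1, rem=2, I/O yield, promote→Q0. Q0=[P1] Q1=[P2,P3,P4] Q2=[]
t=18-19: P1@Q0 runs 1, rem=1, I/O yield, promote→Q0. Q0=[P1] Q1=[P2,P3,P4] Q2=[]
t=19-20: P1@Q0 runs 1, rem=0, completes. Q0=[] Q1=[P2,P3,P4] Q2=[]
t=20-25: P2@Q1 runs 5, rem=4, quantum used, demote→Q2. Q0=[] Q1=[P3,P4] Q2=[P2]
t=25-30: P3@Q1 runs 5, rem=1, quantum used, demote→Q2. Q0=[] Q1=[P4] Q2=[P2,P3]
t=30-33: P4@Q1 runs 3, rem=2, I/O yield, promote→Q0. Q0=[P4] Q1=[] Q2=[P2,P3]
t=33-35: P4@Q0 runs 2, rem=0, completes. Q0=[] Q1=[] Q2=[P2,P3]
t=35-39: P2@Q2 runs 4, rem=0, completes. Q0=[] Q1=[] Q2=[P3]
t=39-40: P3@Q2 runs 1, rem=0, completes. Q0=[] Q1=[] Q2=[]

Answer: P1,P4,P2,P3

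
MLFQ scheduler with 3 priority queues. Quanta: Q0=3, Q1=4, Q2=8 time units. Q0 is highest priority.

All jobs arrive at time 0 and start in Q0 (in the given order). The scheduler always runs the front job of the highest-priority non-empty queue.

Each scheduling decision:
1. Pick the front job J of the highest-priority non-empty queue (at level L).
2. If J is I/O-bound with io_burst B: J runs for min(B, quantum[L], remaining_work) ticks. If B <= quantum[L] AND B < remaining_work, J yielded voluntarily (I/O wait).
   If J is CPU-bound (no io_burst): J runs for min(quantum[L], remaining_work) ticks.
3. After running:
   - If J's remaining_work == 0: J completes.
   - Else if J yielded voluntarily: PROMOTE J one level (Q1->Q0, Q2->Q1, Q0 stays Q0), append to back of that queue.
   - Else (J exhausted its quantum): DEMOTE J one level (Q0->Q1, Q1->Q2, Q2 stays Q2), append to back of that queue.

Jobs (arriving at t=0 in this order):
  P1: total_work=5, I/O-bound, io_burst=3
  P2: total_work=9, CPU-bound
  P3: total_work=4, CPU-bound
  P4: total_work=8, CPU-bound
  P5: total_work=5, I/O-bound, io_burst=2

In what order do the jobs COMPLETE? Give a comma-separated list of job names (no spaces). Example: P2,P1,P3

t=0-3: P1@Q0 runs 3, rem=2, I/O yield, promote→Q0. Q0=[P2,P3,P4,P5,P1] Q1=[] Q2=[]
t=3-6: P2@Q0 runs 3, rem=6, quantum used, demote→Q1. Q0=[P3,P4,P5,P1] Q1=[P2] Q2=[]
t=6-9: P3@Q0 runs 3, rem=1, quantum used, demote→Q1. Q0=[P4,P5,P1] Q1=[P2,P3] Q2=[]
t=9-12: P4@Q0 runs 3, rem=5, quantum used, demote→Q1. Q0=[P5,P1] Q1=[P2,P3,P4] Q2=[]
t=12-14: P5@Q0 runs 2, rem=3, I/O yield, promote→Q0. Q0=[P1,P5] Q1=[P2,P3,P4] Q2=[]
t=14-16: P1@Q0 runs 2, rem=0, completes. Q0=[P5] Q1=[P2,P3,P4] Q2=[]
t=16-18: P5@Q0 runs 2, rem=1, I/O yield, promote→Q0. Q0=[P5] Q1=[P2,P3,P4] Q2=[]
t=18-19: P5@Q0 runs 1, rem=0, completes. Q0=[] Q1=[P2,P3,P4] Q2=[]
t=19-23: P2@Q1 runs 4, rem=2, quantum used, demote→Q2. Q0=[] Q1=[P3,P4] Q2=[P2]
t=23-24: P3@Q1 runs 1, rem=0, completes. Q0=[] Q1=[P4] Q2=[P2]
t=24-28: P4@Q1 runs 4, rem=1, quantum used, demote→Q2. Q0=[] Q1=[] Q2=[P2,P4]
t=28-30: P2@Q2 runs 2, rem=0, completes. Q0=[] Q1=[] Q2=[P4]
t=30-31: P4@Q2 runs 1, rem=0, completes. Q0=[] Q1=[] Q2=[]

Answer: P1,P5,P3,P2,P4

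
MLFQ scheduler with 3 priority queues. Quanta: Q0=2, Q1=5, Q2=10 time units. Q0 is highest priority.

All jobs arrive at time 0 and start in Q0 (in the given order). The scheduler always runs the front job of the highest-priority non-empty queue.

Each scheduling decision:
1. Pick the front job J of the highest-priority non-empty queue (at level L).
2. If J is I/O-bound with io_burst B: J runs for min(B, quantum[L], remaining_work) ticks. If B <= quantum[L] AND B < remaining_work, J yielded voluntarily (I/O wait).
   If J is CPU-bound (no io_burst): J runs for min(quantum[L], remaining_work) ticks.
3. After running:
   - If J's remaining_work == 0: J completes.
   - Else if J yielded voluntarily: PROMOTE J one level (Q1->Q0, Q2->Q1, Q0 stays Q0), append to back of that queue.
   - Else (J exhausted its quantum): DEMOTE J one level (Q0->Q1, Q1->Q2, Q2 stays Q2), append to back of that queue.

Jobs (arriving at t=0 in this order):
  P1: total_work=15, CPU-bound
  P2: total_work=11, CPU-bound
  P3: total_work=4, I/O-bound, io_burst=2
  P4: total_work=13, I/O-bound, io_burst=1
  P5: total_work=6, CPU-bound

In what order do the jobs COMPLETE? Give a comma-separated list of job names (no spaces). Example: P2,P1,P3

Answer: P3,P4,P5,P1,P2

Derivation:
t=0-2: P1@Q0 runs 2, rem=13, quantum used, demote→Q1. Q0=[P2,P3,P4,P5] Q1=[P1] Q2=[]
t=2-4: P2@Q0 runs 2, rem=9, quantum used, demote→Q1. Q0=[P3,P4,P5] Q1=[P1,P2] Q2=[]
t=4-6: P3@Q0 runs 2, rem=2, I/O yield, promote→Q0. Q0=[P4,P5,P3] Q1=[P1,P2] Q2=[]
t=6-7: P4@Q0 runs 1, rem=12, I/O yield, promote→Q0. Q0=[P5,P3,P4] Q1=[P1,P2] Q2=[]
t=7-9: P5@Q0 runs 2, rem=4, quantum used, demote→Q1. Q0=[P3,P4] Q1=[P1,P2,P5] Q2=[]
t=9-11: P3@Q0 runs 2, rem=0, completes. Q0=[P4] Q1=[P1,P2,P5] Q2=[]
t=11-12: P4@Q0 runs 1, rem=11, I/O yield, promote→Q0. Q0=[P4] Q1=[P1,P2,P5] Q2=[]
t=12-13: P4@Q0 runs 1, rem=10, I/O yield, promote→Q0. Q0=[P4] Q1=[P1,P2,P5] Q2=[]
t=13-14: P4@Q0 runs 1, rem=9, I/O yield, promote→Q0. Q0=[P4] Q1=[P1,P2,P5] Q2=[]
t=14-15: P4@Q0 runs 1, rem=8, I/O yield, promote→Q0. Q0=[P4] Q1=[P1,P2,P5] Q2=[]
t=15-16: P4@Q0 runs 1, rem=7, I/O yield, promote→Q0. Q0=[P4] Q1=[P1,P2,P5] Q2=[]
t=16-17: P4@Q0 runs 1, rem=6, I/O yield, promote→Q0. Q0=[P4] Q1=[P1,P2,P5] Q2=[]
t=17-18: P4@Q0 runs 1, rem=5, I/O yield, promote→Q0. Q0=[P4] Q1=[P1,P2,P5] Q2=[]
t=18-19: P4@Q0 runs 1, rem=4, I/O yield, promote→Q0. Q0=[P4] Q1=[P1,P2,P5] Q2=[]
t=19-20: P4@Q0 runs 1, rem=3, I/O yield, promote→Q0. Q0=[P4] Q1=[P1,P2,P5] Q2=[]
t=20-21: P4@Q0 runs 1, rem=2, I/O yield, promote→Q0. Q0=[P4] Q1=[P1,P2,P5] Q2=[]
t=21-22: P4@Q0 runs 1, rem=1, I/O yield, promote→Q0. Q0=[P4] Q1=[P1,P2,P5] Q2=[]
t=22-23: P4@Q0 runs 1, rem=0, completes. Q0=[] Q1=[P1,P2,P5] Q2=[]
t=23-28: P1@Q1 runs 5, rem=8, quantum used, demote→Q2. Q0=[] Q1=[P2,P5] Q2=[P1]
t=28-33: P2@Q1 runs 5, rem=4, quantum used, demote→Q2. Q0=[] Q1=[P5] Q2=[P1,P2]
t=33-37: P5@Q1 runs 4, rem=0, completes. Q0=[] Q1=[] Q2=[P1,P2]
t=37-45: P1@Q2 runs 8, rem=0, completes. Q0=[] Q1=[] Q2=[P2]
t=45-49: P2@Q2 runs 4, rem=0, completes. Q0=[] Q1=[] Q2=[]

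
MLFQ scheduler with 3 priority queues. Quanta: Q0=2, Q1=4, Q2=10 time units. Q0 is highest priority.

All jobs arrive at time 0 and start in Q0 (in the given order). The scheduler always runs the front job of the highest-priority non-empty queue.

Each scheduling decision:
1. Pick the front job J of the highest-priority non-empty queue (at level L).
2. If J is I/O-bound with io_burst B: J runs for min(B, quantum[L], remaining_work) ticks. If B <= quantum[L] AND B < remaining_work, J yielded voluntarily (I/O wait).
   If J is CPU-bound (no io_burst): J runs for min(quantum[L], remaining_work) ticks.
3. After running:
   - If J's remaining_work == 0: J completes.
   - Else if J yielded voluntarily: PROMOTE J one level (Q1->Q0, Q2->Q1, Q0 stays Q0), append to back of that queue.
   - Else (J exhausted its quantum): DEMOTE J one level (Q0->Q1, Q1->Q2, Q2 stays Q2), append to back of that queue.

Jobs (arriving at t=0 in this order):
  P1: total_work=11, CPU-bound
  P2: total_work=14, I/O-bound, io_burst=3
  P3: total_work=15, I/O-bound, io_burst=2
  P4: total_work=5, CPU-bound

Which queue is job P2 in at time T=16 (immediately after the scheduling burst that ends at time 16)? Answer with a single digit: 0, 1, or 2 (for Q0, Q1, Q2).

t=0-2: P1@Q0 runs 2, rem=9, quantum used, demote→Q1. Q0=[P2,P3,P4] Q1=[P1] Q2=[]
t=2-4: P2@Q0 runs 2, rem=12, quantum used, demote→Q1. Q0=[P3,P4] Q1=[P1,P2] Q2=[]
t=4-6: P3@Q0 runs 2, rem=13, I/O yield, promote→Q0. Q0=[P4,P3] Q1=[P1,P2] Q2=[]
t=6-8: P4@Q0 runs 2, rem=3, quantum used, demote→Q1. Q0=[P3] Q1=[P1,P2,P4] Q2=[]
t=8-10: P3@Q0 runs 2, rem=11, I/O yield, promote→Q0. Q0=[P3] Q1=[P1,P2,P4] Q2=[]
t=10-12: P3@Q0 runs 2, rem=9, I/O yield, promote→Q0. Q0=[P3] Q1=[P1,P2,P4] Q2=[]
t=12-14: P3@Q0 runs 2, rem=7, I/O yield, promote→Q0. Q0=[P3] Q1=[P1,P2,P4] Q2=[]
t=14-16: P3@Q0 runs 2, rem=5, I/O yield, promote→Q0. Q0=[P3] Q1=[P1,P2,P4] Q2=[]
t=16-18: P3@Q0 runs 2, rem=3, I/O yield, promote→Q0. Q0=[P3] Q1=[P1,P2,P4] Q2=[]
t=18-20: P3@Q0 runs 2, rem=1, I/O yield, promote→Q0. Q0=[P3] Q1=[P1,P2,P4] Q2=[]
t=20-21: P3@Q0 runs 1, rem=0, completes. Q0=[] Q1=[P1,P2,P4] Q2=[]
t=21-25: P1@Q1 runs 4, rem=5, quantum used, demote→Q2. Q0=[] Q1=[P2,P4] Q2=[P1]
t=25-28: P2@Q1 runs 3, rem=9, I/O yield, promote→Q0. Q0=[P2] Q1=[P4] Q2=[P1]
t=28-30: P2@Q0 runs 2, rem=7, quantum used, demote→Q1. Q0=[] Q1=[P4,P2] Q2=[P1]
t=30-33: P4@Q1 runs 3, rem=0, completes. Q0=[] Q1=[P2] Q2=[P1]
t=33-36: P2@Q1 runs 3, rem=4, I/O yield, promote→Q0. Q0=[P2] Q1=[] Q2=[P1]
t=36-38: P2@Q0 runs 2, rem=2, quantum used, demote→Q1. Q0=[] Q1=[P2] Q2=[P1]
t=38-40: P2@Q1 runs 2, rem=0, completes. Q0=[] Q1=[] Q2=[P1]
t=40-45: P1@Q2 runs 5, rem=0, completes. Q0=[] Q1=[] Q2=[]

Answer: 1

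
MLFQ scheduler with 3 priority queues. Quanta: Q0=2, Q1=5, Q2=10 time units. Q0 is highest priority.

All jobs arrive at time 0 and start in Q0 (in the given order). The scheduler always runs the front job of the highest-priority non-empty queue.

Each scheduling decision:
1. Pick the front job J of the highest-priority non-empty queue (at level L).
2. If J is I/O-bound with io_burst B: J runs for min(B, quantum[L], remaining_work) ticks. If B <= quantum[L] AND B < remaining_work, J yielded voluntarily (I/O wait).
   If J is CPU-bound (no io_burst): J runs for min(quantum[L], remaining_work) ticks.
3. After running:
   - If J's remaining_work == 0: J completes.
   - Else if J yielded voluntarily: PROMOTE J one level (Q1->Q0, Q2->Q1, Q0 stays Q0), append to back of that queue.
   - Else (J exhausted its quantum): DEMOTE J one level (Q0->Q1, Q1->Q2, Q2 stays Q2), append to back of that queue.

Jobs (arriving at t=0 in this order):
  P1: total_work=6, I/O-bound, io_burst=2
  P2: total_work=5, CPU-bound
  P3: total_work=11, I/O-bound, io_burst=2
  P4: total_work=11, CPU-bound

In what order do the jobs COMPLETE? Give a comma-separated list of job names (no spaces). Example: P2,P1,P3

Answer: P1,P3,P2,P4

Derivation:
t=0-2: P1@Q0 runs 2, rem=4, I/O yield, promote→Q0. Q0=[P2,P3,P4,P1] Q1=[] Q2=[]
t=2-4: P2@Q0 runs 2, rem=3, quantum used, demote→Q1. Q0=[P3,P4,P1] Q1=[P2] Q2=[]
t=4-6: P3@Q0 runs 2, rem=9, I/O yield, promote→Q0. Q0=[P4,P1,P3] Q1=[P2] Q2=[]
t=6-8: P4@Q0 runs 2, rem=9, quantum used, demote→Q1. Q0=[P1,P3] Q1=[P2,P4] Q2=[]
t=8-10: P1@Q0 runs 2, rem=2, I/O yield, promote→Q0. Q0=[P3,P1] Q1=[P2,P4] Q2=[]
t=10-12: P3@Q0 runs 2, rem=7, I/O yield, promote→Q0. Q0=[P1,P3] Q1=[P2,P4] Q2=[]
t=12-14: P1@Q0 runs 2, rem=0, completes. Q0=[P3] Q1=[P2,P4] Q2=[]
t=14-16: P3@Q0 runs 2, rem=5, I/O yield, promote→Q0. Q0=[P3] Q1=[P2,P4] Q2=[]
t=16-18: P3@Q0 runs 2, rem=3, I/O yield, promote→Q0. Q0=[P3] Q1=[P2,P4] Q2=[]
t=18-20: P3@Q0 runs 2, rem=1, I/O yield, promote→Q0. Q0=[P3] Q1=[P2,P4] Q2=[]
t=20-21: P3@Q0 runs 1, rem=0, completes. Q0=[] Q1=[P2,P4] Q2=[]
t=21-24: P2@Q1 runs 3, rem=0, completes. Q0=[] Q1=[P4] Q2=[]
t=24-29: P4@Q1 runs 5, rem=4, quantum used, demote→Q2. Q0=[] Q1=[] Q2=[P4]
t=29-33: P4@Q2 runs 4, rem=0, completes. Q0=[] Q1=[] Q2=[]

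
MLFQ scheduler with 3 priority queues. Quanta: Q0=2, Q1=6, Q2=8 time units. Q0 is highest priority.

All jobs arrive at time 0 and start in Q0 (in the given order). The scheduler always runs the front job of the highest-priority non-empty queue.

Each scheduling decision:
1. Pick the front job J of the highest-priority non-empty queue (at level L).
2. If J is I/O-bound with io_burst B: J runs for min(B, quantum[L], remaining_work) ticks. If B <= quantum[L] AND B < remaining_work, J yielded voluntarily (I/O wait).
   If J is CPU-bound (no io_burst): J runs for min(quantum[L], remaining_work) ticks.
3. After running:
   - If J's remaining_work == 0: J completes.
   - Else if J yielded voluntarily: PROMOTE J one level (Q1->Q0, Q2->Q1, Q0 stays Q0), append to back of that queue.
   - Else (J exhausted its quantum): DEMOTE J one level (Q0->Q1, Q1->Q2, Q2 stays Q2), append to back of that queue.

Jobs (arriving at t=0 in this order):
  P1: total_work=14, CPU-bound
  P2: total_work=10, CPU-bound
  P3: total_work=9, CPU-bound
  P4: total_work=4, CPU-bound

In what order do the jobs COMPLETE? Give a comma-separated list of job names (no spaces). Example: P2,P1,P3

Answer: P4,P1,P2,P3

Derivation:
t=0-2: P1@Q0 runs 2, rem=12, quantum used, demote→Q1. Q0=[P2,P3,P4] Q1=[P1] Q2=[]
t=2-4: P2@Q0 runs 2, rem=8, quantum used, demote→Q1. Q0=[P3,P4] Q1=[P1,P2] Q2=[]
t=4-6: P3@Q0 runs 2, rem=7, quantum used, demote→Q1. Q0=[P4] Q1=[P1,P2,P3] Q2=[]
t=6-8: P4@Q0 runs 2, rem=2, quantum used, demote→Q1. Q0=[] Q1=[P1,P2,P3,P4] Q2=[]
t=8-14: P1@Q1 runs 6, rem=6, quantum used, demote→Q2. Q0=[] Q1=[P2,P3,P4] Q2=[P1]
t=14-20: P2@Q1 runs 6, rem=2, quantum used, demote→Q2. Q0=[] Q1=[P3,P4] Q2=[P1,P2]
t=20-26: P3@Q1 runs 6, rem=1, quantum used, demote→Q2. Q0=[] Q1=[P4] Q2=[P1,P2,P3]
t=26-28: P4@Q1 runs 2, rem=0, completes. Q0=[] Q1=[] Q2=[P1,P2,P3]
t=28-34: P1@Q2 runs 6, rem=0, completes. Q0=[] Q1=[] Q2=[P2,P3]
t=34-36: P2@Q2 runs 2, rem=0, completes. Q0=[] Q1=[] Q2=[P3]
t=36-37: P3@Q2 runs 1, rem=0, completes. Q0=[] Q1=[] Q2=[]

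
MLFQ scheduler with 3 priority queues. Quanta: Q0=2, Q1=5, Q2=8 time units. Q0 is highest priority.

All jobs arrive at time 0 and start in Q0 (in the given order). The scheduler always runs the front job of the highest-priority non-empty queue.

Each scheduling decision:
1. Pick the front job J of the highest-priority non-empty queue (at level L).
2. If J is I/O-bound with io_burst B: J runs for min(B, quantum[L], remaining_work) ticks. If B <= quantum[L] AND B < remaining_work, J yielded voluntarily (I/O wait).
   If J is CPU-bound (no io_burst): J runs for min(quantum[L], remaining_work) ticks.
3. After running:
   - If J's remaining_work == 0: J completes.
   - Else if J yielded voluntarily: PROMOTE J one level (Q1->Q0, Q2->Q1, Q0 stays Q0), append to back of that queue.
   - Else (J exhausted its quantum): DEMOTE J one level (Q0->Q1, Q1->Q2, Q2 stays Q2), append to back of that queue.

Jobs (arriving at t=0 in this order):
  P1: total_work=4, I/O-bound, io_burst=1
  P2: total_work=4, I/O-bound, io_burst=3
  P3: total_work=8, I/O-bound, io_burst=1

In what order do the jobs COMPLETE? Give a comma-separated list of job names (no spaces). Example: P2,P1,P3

Answer: P1,P3,P2

Derivation:
t=0-1: P1@Q0 runs 1, rem=3, I/O yield, promote→Q0. Q0=[P2,P3,P1] Q1=[] Q2=[]
t=1-3: P2@Q0 runs 2, rem=2, quantum used, demote→Q1. Q0=[P3,P1] Q1=[P2] Q2=[]
t=3-4: P3@Q0 runs 1, rem=7, I/O yield, promote→Q0. Q0=[P1,P3] Q1=[P2] Q2=[]
t=4-5: P1@Q0 runs 1, rem=2, I/O yield, promote→Q0. Q0=[P3,P1] Q1=[P2] Q2=[]
t=5-6: P3@Q0 runs 1, rem=6, I/O yield, promote→Q0. Q0=[P1,P3] Q1=[P2] Q2=[]
t=6-7: P1@Q0 runs 1, rem=1, I/O yield, promote→Q0. Q0=[P3,P1] Q1=[P2] Q2=[]
t=7-8: P3@Q0 runs 1, rem=5, I/O yield, promote→Q0. Q0=[P1,P3] Q1=[P2] Q2=[]
t=8-9: P1@Q0 runs 1, rem=0, completes. Q0=[P3] Q1=[P2] Q2=[]
t=9-10: P3@Q0 runs 1, rem=4, I/O yield, promote→Q0. Q0=[P3] Q1=[P2] Q2=[]
t=10-11: P3@Q0 runs 1, rem=3, I/O yield, promote→Q0. Q0=[P3] Q1=[P2] Q2=[]
t=11-12: P3@Q0 runs 1, rem=2, I/O yield, promote→Q0. Q0=[P3] Q1=[P2] Q2=[]
t=12-13: P3@Q0 runs 1, rem=1, I/O yield, promote→Q0. Q0=[P3] Q1=[P2] Q2=[]
t=13-14: P3@Q0 runs 1, rem=0, completes. Q0=[] Q1=[P2] Q2=[]
t=14-16: P2@Q1 runs 2, rem=0, completes. Q0=[] Q1=[] Q2=[]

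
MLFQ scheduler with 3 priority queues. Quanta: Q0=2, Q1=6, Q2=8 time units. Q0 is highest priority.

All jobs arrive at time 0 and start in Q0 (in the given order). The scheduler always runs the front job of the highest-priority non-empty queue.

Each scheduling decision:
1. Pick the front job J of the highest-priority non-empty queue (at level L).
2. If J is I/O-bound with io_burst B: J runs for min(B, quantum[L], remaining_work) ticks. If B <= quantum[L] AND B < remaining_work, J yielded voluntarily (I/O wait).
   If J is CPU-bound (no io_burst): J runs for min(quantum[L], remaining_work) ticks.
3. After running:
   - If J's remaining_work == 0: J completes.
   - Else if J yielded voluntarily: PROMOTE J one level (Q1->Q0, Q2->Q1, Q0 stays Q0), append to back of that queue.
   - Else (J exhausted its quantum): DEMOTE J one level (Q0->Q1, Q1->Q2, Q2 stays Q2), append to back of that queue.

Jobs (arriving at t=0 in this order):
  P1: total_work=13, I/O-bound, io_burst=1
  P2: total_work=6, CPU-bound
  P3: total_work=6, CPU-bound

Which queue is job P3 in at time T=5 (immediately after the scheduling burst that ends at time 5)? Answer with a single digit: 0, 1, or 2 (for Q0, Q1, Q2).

Answer: 1

Derivation:
t=0-1: P1@Q0 runs 1, rem=12, I/O yield, promote→Q0. Q0=[P2,P3,P1] Q1=[] Q2=[]
t=1-3: P2@Q0 runs 2, rem=4, quantum used, demote→Q1. Q0=[P3,P1] Q1=[P2] Q2=[]
t=3-5: P3@Q0 runs 2, rem=4, quantum used, demote→Q1. Q0=[P1] Q1=[P2,P3] Q2=[]
t=5-6: P1@Q0 runs 1, rem=11, I/O yield, promote→Q0. Q0=[P1] Q1=[P2,P3] Q2=[]
t=6-7: P1@Q0 runs 1, rem=10, I/O yield, promote→Q0. Q0=[P1] Q1=[P2,P3] Q2=[]
t=7-8: P1@Q0 runs 1, rem=9, I/O yield, promote→Q0. Q0=[P1] Q1=[P2,P3] Q2=[]
t=8-9: P1@Q0 runs 1, rem=8, I/O yield, promote→Q0. Q0=[P1] Q1=[P2,P3] Q2=[]
t=9-10: P1@Q0 runs 1, rem=7, I/O yield, promote→Q0. Q0=[P1] Q1=[P2,P3] Q2=[]
t=10-11: P1@Q0 runs 1, rem=6, I/O yield, promote→Q0. Q0=[P1] Q1=[P2,P3] Q2=[]
t=11-12: P1@Q0 runs 1, rem=5, I/O yield, promote→Q0. Q0=[P1] Q1=[P2,P3] Q2=[]
t=12-13: P1@Q0 runs 1, rem=4, I/O yield, promote→Q0. Q0=[P1] Q1=[P2,P3] Q2=[]
t=13-14: P1@Q0 runs 1, rem=3, I/O yield, promote→Q0. Q0=[P1] Q1=[P2,P3] Q2=[]
t=14-15: P1@Q0 runs 1, rem=2, I/O yield, promote→Q0. Q0=[P1] Q1=[P2,P3] Q2=[]
t=15-16: P1@Q0 runs 1, rem=1, I/O yield, promote→Q0. Q0=[P1] Q1=[P2,P3] Q2=[]
t=16-17: P1@Q0 runs 1, rem=0, completes. Q0=[] Q1=[P2,P3] Q2=[]
t=17-21: P2@Q1 runs 4, rem=0, completes. Q0=[] Q1=[P3] Q2=[]
t=21-25: P3@Q1 runs 4, rem=0, completes. Q0=[] Q1=[] Q2=[]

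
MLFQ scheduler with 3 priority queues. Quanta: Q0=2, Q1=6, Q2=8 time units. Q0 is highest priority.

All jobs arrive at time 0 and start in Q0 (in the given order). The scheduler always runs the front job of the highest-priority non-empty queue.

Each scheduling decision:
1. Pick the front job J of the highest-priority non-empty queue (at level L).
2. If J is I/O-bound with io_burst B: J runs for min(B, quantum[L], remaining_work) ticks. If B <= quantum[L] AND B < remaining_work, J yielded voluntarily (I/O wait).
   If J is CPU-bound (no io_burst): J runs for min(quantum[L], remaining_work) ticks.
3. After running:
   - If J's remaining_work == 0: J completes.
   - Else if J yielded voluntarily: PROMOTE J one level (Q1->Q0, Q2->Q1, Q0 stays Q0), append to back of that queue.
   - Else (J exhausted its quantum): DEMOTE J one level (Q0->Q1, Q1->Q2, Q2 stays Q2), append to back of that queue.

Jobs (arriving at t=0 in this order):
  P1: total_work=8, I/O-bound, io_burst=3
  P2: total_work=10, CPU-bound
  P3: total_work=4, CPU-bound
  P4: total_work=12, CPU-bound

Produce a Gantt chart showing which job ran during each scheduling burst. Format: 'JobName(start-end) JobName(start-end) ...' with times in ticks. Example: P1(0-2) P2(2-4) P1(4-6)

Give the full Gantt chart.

Answer: P1(0-2) P2(2-4) P3(4-6) P4(6-8) P1(8-11) P1(11-13) P2(13-19) P3(19-21) P4(21-27) P1(27-28) P2(28-30) P4(30-34)

Derivation:
t=0-2: P1@Q0 runs 2, rem=6, quantum used, demote→Q1. Q0=[P2,P3,P4] Q1=[P1] Q2=[]
t=2-4: P2@Q0 runs 2, rem=8, quantum used, demote→Q1. Q0=[P3,P4] Q1=[P1,P2] Q2=[]
t=4-6: P3@Q0 runs 2, rem=2, quantum used, demote→Q1. Q0=[P4] Q1=[P1,P2,P3] Q2=[]
t=6-8: P4@Q0 runs 2, rem=10, quantum used, demote→Q1. Q0=[] Q1=[P1,P2,P3,P4] Q2=[]
t=8-11: P1@Q1 runs 3, rem=3, I/O yield, promote→Q0. Q0=[P1] Q1=[P2,P3,P4] Q2=[]
t=11-13: P1@Q0 runs 2, rem=1, quantum used, demote→Q1. Q0=[] Q1=[P2,P3,P4,P1] Q2=[]
t=13-19: P2@Q1 runs 6, rem=2, quantum used, demote→Q2. Q0=[] Q1=[P3,P4,P1] Q2=[P2]
t=19-21: P3@Q1 runs 2, rem=0, completes. Q0=[] Q1=[P4,P1] Q2=[P2]
t=21-27: P4@Q1 runs 6, rem=4, quantum used, demote→Q2. Q0=[] Q1=[P1] Q2=[P2,P4]
t=27-28: P1@Q1 runs 1, rem=0, completes. Q0=[] Q1=[] Q2=[P2,P4]
t=28-30: P2@Q2 runs 2, rem=0, completes. Q0=[] Q1=[] Q2=[P4]
t=30-34: P4@Q2 runs 4, rem=0, completes. Q0=[] Q1=[] Q2=[]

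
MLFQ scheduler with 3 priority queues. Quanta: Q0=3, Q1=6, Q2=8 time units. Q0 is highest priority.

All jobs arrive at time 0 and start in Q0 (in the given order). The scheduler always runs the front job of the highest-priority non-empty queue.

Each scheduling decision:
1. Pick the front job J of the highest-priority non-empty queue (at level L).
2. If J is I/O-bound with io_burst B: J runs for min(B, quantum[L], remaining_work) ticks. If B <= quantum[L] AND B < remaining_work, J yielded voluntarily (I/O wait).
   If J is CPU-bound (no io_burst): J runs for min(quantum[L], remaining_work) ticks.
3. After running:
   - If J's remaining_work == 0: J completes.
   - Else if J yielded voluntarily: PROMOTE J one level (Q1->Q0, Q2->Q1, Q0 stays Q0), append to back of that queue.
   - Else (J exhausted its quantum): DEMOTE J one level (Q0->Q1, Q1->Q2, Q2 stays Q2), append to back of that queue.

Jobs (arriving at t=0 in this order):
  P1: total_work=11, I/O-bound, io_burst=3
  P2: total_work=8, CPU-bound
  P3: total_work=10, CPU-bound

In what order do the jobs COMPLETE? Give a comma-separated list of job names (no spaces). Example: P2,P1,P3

Answer: P1,P2,P3

Derivation:
t=0-3: P1@Q0 runs 3, rem=8, I/O yield, promote→Q0. Q0=[P2,P3,P1] Q1=[] Q2=[]
t=3-6: P2@Q0 runs 3, rem=5, quantum used, demote→Q1. Q0=[P3,P1] Q1=[P2] Q2=[]
t=6-9: P3@Q0 runs 3, rem=7, quantum used, demote→Q1. Q0=[P1] Q1=[P2,P3] Q2=[]
t=9-12: P1@Q0 runs 3, rem=5, I/O yield, promote→Q0. Q0=[P1] Q1=[P2,P3] Q2=[]
t=12-15: P1@Q0 runs 3, rem=2, I/O yield, promote→Q0. Q0=[P1] Q1=[P2,P3] Q2=[]
t=15-17: P1@Q0 runs 2, rem=0, completes. Q0=[] Q1=[P2,P3] Q2=[]
t=17-22: P2@Q1 runs 5, rem=0, completes. Q0=[] Q1=[P3] Q2=[]
t=22-28: P3@Q1 runs 6, rem=1, quantum used, demote→Q2. Q0=[] Q1=[] Q2=[P3]
t=28-29: P3@Q2 runs 1, rem=0, completes. Q0=[] Q1=[] Q2=[]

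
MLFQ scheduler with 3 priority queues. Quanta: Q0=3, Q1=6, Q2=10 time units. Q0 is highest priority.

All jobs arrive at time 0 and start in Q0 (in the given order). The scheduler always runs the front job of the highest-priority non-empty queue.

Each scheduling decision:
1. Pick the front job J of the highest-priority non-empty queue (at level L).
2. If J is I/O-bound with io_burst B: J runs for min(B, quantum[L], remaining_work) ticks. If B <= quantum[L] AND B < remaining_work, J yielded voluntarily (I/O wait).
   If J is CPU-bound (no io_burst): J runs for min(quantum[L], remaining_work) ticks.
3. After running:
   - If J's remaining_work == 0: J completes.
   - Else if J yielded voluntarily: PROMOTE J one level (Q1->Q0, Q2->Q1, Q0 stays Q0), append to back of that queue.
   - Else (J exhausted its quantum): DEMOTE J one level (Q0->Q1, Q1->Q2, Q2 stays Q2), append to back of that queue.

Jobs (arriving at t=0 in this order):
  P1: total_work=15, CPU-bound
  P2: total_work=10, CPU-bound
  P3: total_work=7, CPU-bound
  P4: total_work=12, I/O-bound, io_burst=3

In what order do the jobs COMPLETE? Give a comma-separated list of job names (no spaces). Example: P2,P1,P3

Answer: P4,P3,P1,P2

Derivation:
t=0-3: P1@Q0 runs 3, rem=12, quantum used, demote→Q1. Q0=[P2,P3,P4] Q1=[P1] Q2=[]
t=3-6: P2@Q0 runs 3, rem=7, quantum used, demote→Q1. Q0=[P3,P4] Q1=[P1,P2] Q2=[]
t=6-9: P3@Q0 runs 3, rem=4, quantum used, demote→Q1. Q0=[P4] Q1=[P1,P2,P3] Q2=[]
t=9-12: P4@Q0 runs 3, rem=9, I/O yield, promote→Q0. Q0=[P4] Q1=[P1,P2,P3] Q2=[]
t=12-15: P4@Q0 runs 3, rem=6, I/O yield, promote→Q0. Q0=[P4] Q1=[P1,P2,P3] Q2=[]
t=15-18: P4@Q0 runs 3, rem=3, I/O yield, promote→Q0. Q0=[P4] Q1=[P1,P2,P3] Q2=[]
t=18-21: P4@Q0 runs 3, rem=0, completes. Q0=[] Q1=[P1,P2,P3] Q2=[]
t=21-27: P1@Q1 runs 6, rem=6, quantum used, demote→Q2. Q0=[] Q1=[P2,P3] Q2=[P1]
t=27-33: P2@Q1 runs 6, rem=1, quantum used, demote→Q2. Q0=[] Q1=[P3] Q2=[P1,P2]
t=33-37: P3@Q1 runs 4, rem=0, completes. Q0=[] Q1=[] Q2=[P1,P2]
t=37-43: P1@Q2 runs 6, rem=0, completes. Q0=[] Q1=[] Q2=[P2]
t=43-44: P2@Q2 runs 1, rem=0, completes. Q0=[] Q1=[] Q2=[]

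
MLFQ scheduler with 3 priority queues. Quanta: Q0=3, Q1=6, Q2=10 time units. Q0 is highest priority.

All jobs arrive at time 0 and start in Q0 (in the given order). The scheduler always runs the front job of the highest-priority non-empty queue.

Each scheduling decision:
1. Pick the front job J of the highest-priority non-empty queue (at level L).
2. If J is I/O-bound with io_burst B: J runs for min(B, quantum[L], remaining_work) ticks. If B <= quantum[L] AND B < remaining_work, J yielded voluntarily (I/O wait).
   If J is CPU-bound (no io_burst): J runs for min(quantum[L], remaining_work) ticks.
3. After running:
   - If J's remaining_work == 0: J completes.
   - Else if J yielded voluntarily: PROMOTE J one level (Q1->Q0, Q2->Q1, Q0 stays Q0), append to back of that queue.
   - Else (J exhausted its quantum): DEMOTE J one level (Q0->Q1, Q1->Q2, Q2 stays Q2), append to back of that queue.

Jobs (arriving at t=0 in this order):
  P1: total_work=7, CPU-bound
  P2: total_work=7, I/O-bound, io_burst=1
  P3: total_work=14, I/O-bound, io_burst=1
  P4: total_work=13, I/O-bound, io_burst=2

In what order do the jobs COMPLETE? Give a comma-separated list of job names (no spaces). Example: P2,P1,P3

Answer: P2,P4,P3,P1

Derivation:
t=0-3: P1@Q0 runs 3, rem=4, quantum used, demote→Q1. Q0=[P2,P3,P4] Q1=[P1] Q2=[]
t=3-4: P2@Q0 runs 1, rem=6, I/O yield, promote→Q0. Q0=[P3,P4,P2] Q1=[P1] Q2=[]
t=4-5: P3@Q0 runs 1, rem=13, I/O yield, promote→Q0. Q0=[P4,P2,P3] Q1=[P1] Q2=[]
t=5-7: P4@Q0 runs 2, rem=11, I/O yield, promote→Q0. Q0=[P2,P3,P4] Q1=[P1] Q2=[]
t=7-8: P2@Q0 runs 1, rem=5, I/O yield, promote→Q0. Q0=[P3,P4,P2] Q1=[P1] Q2=[]
t=8-9: P3@Q0 runs 1, rem=12, I/O yield, promote→Q0. Q0=[P4,P2,P3] Q1=[P1] Q2=[]
t=9-11: P4@Q0 runs 2, rem=9, I/O yield, promote→Q0. Q0=[P2,P3,P4] Q1=[P1] Q2=[]
t=11-12: P2@Q0 runs 1, rem=4, I/O yield, promote→Q0. Q0=[P3,P4,P2] Q1=[P1] Q2=[]
t=12-13: P3@Q0 runs 1, rem=11, I/O yield, promote→Q0. Q0=[P4,P2,P3] Q1=[P1] Q2=[]
t=13-15: P4@Q0 runs 2, rem=7, I/O yield, promote→Q0. Q0=[P2,P3,P4] Q1=[P1] Q2=[]
t=15-16: P2@Q0 runs 1, rem=3, I/O yield, promote→Q0. Q0=[P3,P4,P2] Q1=[P1] Q2=[]
t=16-17: P3@Q0 runs 1, rem=10, I/O yield, promote→Q0. Q0=[P4,P2,P3] Q1=[P1] Q2=[]
t=17-19: P4@Q0 runs 2, rem=5, I/O yield, promote→Q0. Q0=[P2,P3,P4] Q1=[P1] Q2=[]
t=19-20: P2@Q0 runs 1, rem=2, I/O yield, promote→Q0. Q0=[P3,P4,P2] Q1=[P1] Q2=[]
t=20-21: P3@Q0 runs 1, rem=9, I/O yield, promote→Q0. Q0=[P4,P2,P3] Q1=[P1] Q2=[]
t=21-23: P4@Q0 runs 2, rem=3, I/O yield, promote→Q0. Q0=[P2,P3,P4] Q1=[P1] Q2=[]
t=23-24: P2@Q0 runs 1, rem=1, I/O yield, promote→Q0. Q0=[P3,P4,P2] Q1=[P1] Q2=[]
t=24-25: P3@Q0 runs 1, rem=8, I/O yield, promote→Q0. Q0=[P4,P2,P3] Q1=[P1] Q2=[]
t=25-27: P4@Q0 runs 2, rem=1, I/O yield, promote→Q0. Q0=[P2,P3,P4] Q1=[P1] Q2=[]
t=27-28: P2@Q0 runs 1, rem=0, completes. Q0=[P3,P4] Q1=[P1] Q2=[]
t=28-29: P3@Q0 runs 1, rem=7, I/O yield, promote→Q0. Q0=[P4,P3] Q1=[P1] Q2=[]
t=29-30: P4@Q0 runs 1, rem=0, completes. Q0=[P3] Q1=[P1] Q2=[]
t=30-31: P3@Q0 runs 1, rem=6, I/O yield, promote→Q0. Q0=[P3] Q1=[P1] Q2=[]
t=31-32: P3@Q0 runs 1, rem=5, I/O yield, promote→Q0. Q0=[P3] Q1=[P1] Q2=[]
t=32-33: P3@Q0 runs 1, rem=4, I/O yield, promote→Q0. Q0=[P3] Q1=[P1] Q2=[]
t=33-34: P3@Q0 runs 1, rem=3, I/O yield, promote→Q0. Q0=[P3] Q1=[P1] Q2=[]
t=34-35: P3@Q0 runs 1, rem=2, I/O yield, promote→Q0. Q0=[P3] Q1=[P1] Q2=[]
t=35-36: P3@Q0 runs 1, rem=1, I/O yield, promote→Q0. Q0=[P3] Q1=[P1] Q2=[]
t=36-37: P3@Q0 runs 1, rem=0, completes. Q0=[] Q1=[P1] Q2=[]
t=37-41: P1@Q1 runs 4, rem=0, completes. Q0=[] Q1=[] Q2=[]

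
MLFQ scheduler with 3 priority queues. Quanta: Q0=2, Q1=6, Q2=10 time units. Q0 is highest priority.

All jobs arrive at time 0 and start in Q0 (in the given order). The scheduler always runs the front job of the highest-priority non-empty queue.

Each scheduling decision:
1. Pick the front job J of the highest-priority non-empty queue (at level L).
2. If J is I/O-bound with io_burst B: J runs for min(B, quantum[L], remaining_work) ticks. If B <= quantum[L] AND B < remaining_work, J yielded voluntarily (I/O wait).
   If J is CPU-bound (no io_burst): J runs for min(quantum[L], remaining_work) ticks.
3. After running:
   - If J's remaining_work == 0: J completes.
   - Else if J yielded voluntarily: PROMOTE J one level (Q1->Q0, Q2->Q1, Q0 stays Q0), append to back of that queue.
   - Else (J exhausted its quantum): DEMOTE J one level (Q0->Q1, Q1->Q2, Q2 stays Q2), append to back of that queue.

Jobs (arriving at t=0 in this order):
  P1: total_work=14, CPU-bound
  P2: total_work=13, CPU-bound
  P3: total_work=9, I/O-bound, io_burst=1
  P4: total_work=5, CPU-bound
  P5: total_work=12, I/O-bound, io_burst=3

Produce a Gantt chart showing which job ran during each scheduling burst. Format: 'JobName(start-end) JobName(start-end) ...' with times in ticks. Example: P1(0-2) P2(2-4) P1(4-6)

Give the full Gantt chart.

Answer: P1(0-2) P2(2-4) P3(4-5) P4(5-7) P5(7-9) P3(9-10) P3(10-11) P3(11-12) P3(12-13) P3(13-14) P3(14-15) P3(15-16) P3(16-17) P1(17-23) P2(23-29) P4(29-32) P5(32-35) P5(35-37) P5(37-40) P5(40-42) P1(42-48) P2(48-53)

Derivation:
t=0-2: P1@Q0 runs 2, rem=12, quantum used, demote→Q1. Q0=[P2,P3,P4,P5] Q1=[P1] Q2=[]
t=2-4: P2@Q0 runs 2, rem=11, quantum used, demote→Q1. Q0=[P3,P4,P5] Q1=[P1,P2] Q2=[]
t=4-5: P3@Q0 runs 1, rem=8, I/O yield, promote→Q0. Q0=[P4,P5,P3] Q1=[P1,P2] Q2=[]
t=5-7: P4@Q0 runs 2, rem=3, quantum used, demote→Q1. Q0=[P5,P3] Q1=[P1,P2,P4] Q2=[]
t=7-9: P5@Q0 runs 2, rem=10, quantum used, demote→Q1. Q0=[P3] Q1=[P1,P2,P4,P5] Q2=[]
t=9-10: P3@Q0 runs 1, rem=7, I/O yield, promote→Q0. Q0=[P3] Q1=[P1,P2,P4,P5] Q2=[]
t=10-11: P3@Q0 runs 1, rem=6, I/O yield, promote→Q0. Q0=[P3] Q1=[P1,P2,P4,P5] Q2=[]
t=11-12: P3@Q0 runs 1, rem=5, I/O yield, promote→Q0. Q0=[P3] Q1=[P1,P2,P4,P5] Q2=[]
t=12-13: P3@Q0 runs 1, rem=4, I/O yield, promote→Q0. Q0=[P3] Q1=[P1,P2,P4,P5] Q2=[]
t=13-14: P3@Q0 runs 1, rem=3, I/O yield, promote→Q0. Q0=[P3] Q1=[P1,P2,P4,P5] Q2=[]
t=14-15: P3@Q0 runs 1, rem=2, I/O yield, promote→Q0. Q0=[P3] Q1=[P1,P2,P4,P5] Q2=[]
t=15-16: P3@Q0 runs 1, rem=1, I/O yield, promote→Q0. Q0=[P3] Q1=[P1,P2,P4,P5] Q2=[]
t=16-17: P3@Q0 runs 1, rem=0, completes. Q0=[] Q1=[P1,P2,P4,P5] Q2=[]
t=17-23: P1@Q1 runs 6, rem=6, quantum used, demote→Q2. Q0=[] Q1=[P2,P4,P5] Q2=[P1]
t=23-29: P2@Q1 runs 6, rem=5, quantum used, demote→Q2. Q0=[] Q1=[P4,P5] Q2=[P1,P2]
t=29-32: P4@Q1 runs 3, rem=0, completes. Q0=[] Q1=[P5] Q2=[P1,P2]
t=32-35: P5@Q1 runs 3, rem=7, I/O yield, promote→Q0. Q0=[P5] Q1=[] Q2=[P1,P2]
t=35-37: P5@Q0 runs 2, rem=5, quantum used, demote→Q1. Q0=[] Q1=[P5] Q2=[P1,P2]
t=37-40: P5@Q1 runs 3, rem=2, I/O yield, promote→Q0. Q0=[P5] Q1=[] Q2=[P1,P2]
t=40-42: P5@Q0 runs 2, rem=0, completes. Q0=[] Q1=[] Q2=[P1,P2]
t=42-48: P1@Q2 runs 6, rem=0, completes. Q0=[] Q1=[] Q2=[P2]
t=48-53: P2@Q2 runs 5, rem=0, completes. Q0=[] Q1=[] Q2=[]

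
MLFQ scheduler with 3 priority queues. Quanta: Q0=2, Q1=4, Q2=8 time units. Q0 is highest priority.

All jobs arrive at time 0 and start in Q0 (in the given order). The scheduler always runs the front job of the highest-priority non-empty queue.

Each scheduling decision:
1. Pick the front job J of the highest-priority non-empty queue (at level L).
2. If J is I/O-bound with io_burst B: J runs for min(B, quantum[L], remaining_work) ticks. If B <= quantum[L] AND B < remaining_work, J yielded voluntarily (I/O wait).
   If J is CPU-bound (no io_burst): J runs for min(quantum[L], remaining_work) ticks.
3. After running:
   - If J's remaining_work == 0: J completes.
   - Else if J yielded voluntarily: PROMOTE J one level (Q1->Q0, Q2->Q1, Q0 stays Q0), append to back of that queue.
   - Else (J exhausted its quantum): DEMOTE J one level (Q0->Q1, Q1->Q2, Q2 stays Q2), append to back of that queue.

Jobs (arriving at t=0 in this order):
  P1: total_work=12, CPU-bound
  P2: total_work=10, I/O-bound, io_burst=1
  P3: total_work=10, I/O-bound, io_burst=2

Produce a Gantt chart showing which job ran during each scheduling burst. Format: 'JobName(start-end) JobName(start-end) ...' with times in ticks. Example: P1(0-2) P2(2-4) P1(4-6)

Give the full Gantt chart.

Answer: P1(0-2) P2(2-3) P3(3-5) P2(5-6) P3(6-8) P2(8-9) P3(9-11) P2(11-12) P3(12-14) P2(14-15) P3(15-17) P2(17-18) P2(18-19) P2(19-20) P2(20-21) P2(21-22) P1(22-26) P1(26-32)

Derivation:
t=0-2: P1@Q0 runs 2, rem=10, quantum used, demote→Q1. Q0=[P2,P3] Q1=[P1] Q2=[]
t=2-3: P2@Q0 runs 1, rem=9, I/O yield, promote→Q0. Q0=[P3,P2] Q1=[P1] Q2=[]
t=3-5: P3@Q0 runs 2, rem=8, I/O yield, promote→Q0. Q0=[P2,P3] Q1=[P1] Q2=[]
t=5-6: P2@Q0 runs 1, rem=8, I/O yield, promote→Q0. Q0=[P3,P2] Q1=[P1] Q2=[]
t=6-8: P3@Q0 runs 2, rem=6, I/O yield, promote→Q0. Q0=[P2,P3] Q1=[P1] Q2=[]
t=8-9: P2@Q0 runs 1, rem=7, I/O yield, promote→Q0. Q0=[P3,P2] Q1=[P1] Q2=[]
t=9-11: P3@Q0 runs 2, rem=4, I/O yield, promote→Q0. Q0=[P2,P3] Q1=[P1] Q2=[]
t=11-12: P2@Q0 runs 1, rem=6, I/O yield, promote→Q0. Q0=[P3,P2] Q1=[P1] Q2=[]
t=12-14: P3@Q0 runs 2, rem=2, I/O yield, promote→Q0. Q0=[P2,P3] Q1=[P1] Q2=[]
t=14-15: P2@Q0 runs 1, rem=5, I/O yield, promote→Q0. Q0=[P3,P2] Q1=[P1] Q2=[]
t=15-17: P3@Q0 runs 2, rem=0, completes. Q0=[P2] Q1=[P1] Q2=[]
t=17-18: P2@Q0 runs 1, rem=4, I/O yield, promote→Q0. Q0=[P2] Q1=[P1] Q2=[]
t=18-19: P2@Q0 runs 1, rem=3, I/O yield, promote→Q0. Q0=[P2] Q1=[P1] Q2=[]
t=19-20: P2@Q0 runs 1, rem=2, I/O yield, promote→Q0. Q0=[P2] Q1=[P1] Q2=[]
t=20-21: P2@Q0 runs 1, rem=1, I/O yield, promote→Q0. Q0=[P2] Q1=[P1] Q2=[]
t=21-22: P2@Q0 runs 1, rem=0, completes. Q0=[] Q1=[P1] Q2=[]
t=22-26: P1@Q1 runs 4, rem=6, quantum used, demote→Q2. Q0=[] Q1=[] Q2=[P1]
t=26-32: P1@Q2 runs 6, rem=0, completes. Q0=[] Q1=[] Q2=[]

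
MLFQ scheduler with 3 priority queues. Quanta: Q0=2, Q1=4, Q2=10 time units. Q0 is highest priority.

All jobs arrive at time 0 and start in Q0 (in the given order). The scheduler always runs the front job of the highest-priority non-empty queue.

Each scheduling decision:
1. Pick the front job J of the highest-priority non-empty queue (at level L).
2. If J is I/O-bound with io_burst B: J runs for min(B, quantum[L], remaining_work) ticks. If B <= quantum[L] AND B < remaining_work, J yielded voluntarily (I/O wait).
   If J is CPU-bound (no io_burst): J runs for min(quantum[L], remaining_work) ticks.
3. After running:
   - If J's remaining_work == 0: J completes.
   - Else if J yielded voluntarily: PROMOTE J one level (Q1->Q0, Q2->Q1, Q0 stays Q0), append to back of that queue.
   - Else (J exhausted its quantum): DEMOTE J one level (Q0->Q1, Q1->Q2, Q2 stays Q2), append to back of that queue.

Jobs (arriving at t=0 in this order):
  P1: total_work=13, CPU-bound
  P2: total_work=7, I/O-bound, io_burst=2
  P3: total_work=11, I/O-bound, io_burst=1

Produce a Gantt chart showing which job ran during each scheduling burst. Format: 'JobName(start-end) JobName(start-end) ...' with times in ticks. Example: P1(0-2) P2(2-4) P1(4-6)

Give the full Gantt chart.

t=0-2: P1@Q0 runs 2, rem=11, quantum used, demote→Q1. Q0=[P2,P3] Q1=[P1] Q2=[]
t=2-4: P2@Q0 runs 2, rem=5, I/O yield, promote→Q0. Q0=[P3,P2] Q1=[P1] Q2=[]
t=4-5: P3@Q0 runs 1, rem=10, I/O yield, promote→Q0. Q0=[P2,P3] Q1=[P1] Q2=[]
t=5-7: P2@Q0 runs 2, rem=3, I/O yield, promote→Q0. Q0=[P3,P2] Q1=[P1] Q2=[]
t=7-8: P3@Q0 runs 1, rem=9, I/O yield, promote→Q0. Q0=[P2,P3] Q1=[P1] Q2=[]
t=8-10: P2@Q0 runs 2, rem=1, I/O yield, promote→Q0. Q0=[P3,P2] Q1=[P1] Q2=[]
t=10-11: P3@Q0 runs 1, rem=8, I/O yield, promote→Q0. Q0=[P2,P3] Q1=[P1] Q2=[]
t=11-12: P2@Q0 runs 1, rem=0, completes. Q0=[P3] Q1=[P1] Q2=[]
t=12-13: P3@Q0 runs 1, rem=7, I/O yield, promote→Q0. Q0=[P3] Q1=[P1] Q2=[]
t=13-14: P3@Q0 runs 1, rem=6, I/O yield, promote→Q0. Q0=[P3] Q1=[P1] Q2=[]
t=14-15: P3@Q0 runs 1, rem=5, I/O yield, promote→Q0. Q0=[P3] Q1=[P1] Q2=[]
t=15-16: P3@Q0 runs 1, rem=4, I/O yield, promote→Q0. Q0=[P3] Q1=[P1] Q2=[]
t=16-17: P3@Q0 runs 1, rem=3, I/O yield, promote→Q0. Q0=[P3] Q1=[P1] Q2=[]
t=17-18: P3@Q0 runs 1, rem=2, I/O yield, promote→Q0. Q0=[P3] Q1=[P1] Q2=[]
t=18-19: P3@Q0 runs 1, rem=1, I/O yield, promote→Q0. Q0=[P3] Q1=[P1] Q2=[]
t=19-20: P3@Q0 runs 1, rem=0, completes. Q0=[] Q1=[P1] Q2=[]
t=20-24: P1@Q1 runs 4, rem=7, quantum used, demote→Q2. Q0=[] Q1=[] Q2=[P1]
t=24-31: P1@Q2 runs 7, rem=0, completes. Q0=[] Q1=[] Q2=[]

Answer: P1(0-2) P2(2-4) P3(4-5) P2(5-7) P3(7-8) P2(8-10) P3(10-11) P2(11-12) P3(12-13) P3(13-14) P3(14-15) P3(15-16) P3(16-17) P3(17-18) P3(18-19) P3(19-20) P1(20-24) P1(24-31)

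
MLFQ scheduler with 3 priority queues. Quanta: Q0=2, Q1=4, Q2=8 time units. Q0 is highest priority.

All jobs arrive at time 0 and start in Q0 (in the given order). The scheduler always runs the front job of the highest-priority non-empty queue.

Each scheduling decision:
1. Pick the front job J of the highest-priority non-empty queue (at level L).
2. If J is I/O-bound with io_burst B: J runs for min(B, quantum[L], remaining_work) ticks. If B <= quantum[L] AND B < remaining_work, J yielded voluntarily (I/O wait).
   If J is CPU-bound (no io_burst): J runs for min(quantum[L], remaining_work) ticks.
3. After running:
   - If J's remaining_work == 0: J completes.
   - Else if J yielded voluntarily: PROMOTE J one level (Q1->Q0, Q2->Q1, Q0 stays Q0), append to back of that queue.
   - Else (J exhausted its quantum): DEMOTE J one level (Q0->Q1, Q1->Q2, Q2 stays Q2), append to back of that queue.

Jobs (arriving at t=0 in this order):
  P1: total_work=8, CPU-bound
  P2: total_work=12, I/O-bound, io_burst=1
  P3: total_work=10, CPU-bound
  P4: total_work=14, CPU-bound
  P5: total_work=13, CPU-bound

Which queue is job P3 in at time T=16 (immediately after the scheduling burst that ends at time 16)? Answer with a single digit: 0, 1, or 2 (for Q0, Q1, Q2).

t=0-2: P1@Q0 runs 2, rem=6, quantum used, demote→Q1. Q0=[P2,P3,P4,P5] Q1=[P1] Q2=[]
t=2-3: P2@Q0 runs 1, rem=11, I/O yield, promote→Q0. Q0=[P3,P4,P5,P2] Q1=[P1] Q2=[]
t=3-5: P3@Q0 runs 2, rem=8, quantum used, demote→Q1. Q0=[P4,P5,P2] Q1=[P1,P3] Q2=[]
t=5-7: P4@Q0 runs 2, rem=12, quantum used, demote→Q1. Q0=[P5,P2] Q1=[P1,P3,P4] Q2=[]
t=7-9: P5@Q0 runs 2, rem=11, quantum used, demote→Q1. Q0=[P2] Q1=[P1,P3,P4,P5] Q2=[]
t=9-10: P2@Q0 runs 1, rem=10, I/O yield, promote→Q0. Q0=[P2] Q1=[P1,P3,P4,P5] Q2=[]
t=10-11: P2@Q0 runs 1, rem=9, I/O yield, promote→Q0. Q0=[P2] Q1=[P1,P3,P4,P5] Q2=[]
t=11-12: P2@Q0 runs 1, rem=8, I/O yield, promote→Q0. Q0=[P2] Q1=[P1,P3,P4,P5] Q2=[]
t=12-13: P2@Q0 runs 1, rem=7, I/O yield, promote→Q0. Q0=[P2] Q1=[P1,P3,P4,P5] Q2=[]
t=13-14: P2@Q0 runs 1, rem=6, I/O yield, promote→Q0. Q0=[P2] Q1=[P1,P3,P4,P5] Q2=[]
t=14-15: P2@Q0 runs 1, rem=5, I/O yield, promote→Q0. Q0=[P2] Q1=[P1,P3,P4,P5] Q2=[]
t=15-16: P2@Q0 runs 1, rem=4, I/O yield, promote→Q0. Q0=[P2] Q1=[P1,P3,P4,P5] Q2=[]
t=16-17: P2@Q0 runs 1, rem=3, I/O yield, promote→Q0. Q0=[P2] Q1=[P1,P3,P4,P5] Q2=[]
t=17-18: P2@Q0 runs 1, rem=2, I/O yield, promote→Q0. Q0=[P2] Q1=[P1,P3,P4,P5] Q2=[]
t=18-19: P2@Q0 runs 1, rem=1, I/O yield, promote→Q0. Q0=[P2] Q1=[P1,P3,P4,P5] Q2=[]
t=19-20: P2@Q0 runs 1, rem=0, completes. Q0=[] Q1=[P1,P3,P4,P5] Q2=[]
t=20-24: P1@Q1 runs 4, rem=2, quantum used, demote→Q2. Q0=[] Q1=[P3,P4,P5] Q2=[P1]
t=24-28: P3@Q1 runs 4, rem=4, quantum used, demote→Q2. Q0=[] Q1=[P4,P5] Q2=[P1,P3]
t=28-32: P4@Q1 runs 4, rem=8, quantum used, demote→Q2. Q0=[] Q1=[P5] Q2=[P1,P3,P4]
t=32-36: P5@Q1 runs 4, rem=7, quantum used, demote→Q2. Q0=[] Q1=[] Q2=[P1,P3,P4,P5]
t=36-38: P1@Q2 runs 2, rem=0, completes. Q0=[] Q1=[] Q2=[P3,P4,P5]
t=38-42: P3@Q2 runs 4, rem=0, completes. Q0=[] Q1=[] Q2=[P4,P5]
t=42-50: P4@Q2 runs 8, rem=0, completes. Q0=[] Q1=[] Q2=[P5]
t=50-57: P5@Q2 runs 7, rem=0, completes. Q0=[] Q1=[] Q2=[]

Answer: 1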